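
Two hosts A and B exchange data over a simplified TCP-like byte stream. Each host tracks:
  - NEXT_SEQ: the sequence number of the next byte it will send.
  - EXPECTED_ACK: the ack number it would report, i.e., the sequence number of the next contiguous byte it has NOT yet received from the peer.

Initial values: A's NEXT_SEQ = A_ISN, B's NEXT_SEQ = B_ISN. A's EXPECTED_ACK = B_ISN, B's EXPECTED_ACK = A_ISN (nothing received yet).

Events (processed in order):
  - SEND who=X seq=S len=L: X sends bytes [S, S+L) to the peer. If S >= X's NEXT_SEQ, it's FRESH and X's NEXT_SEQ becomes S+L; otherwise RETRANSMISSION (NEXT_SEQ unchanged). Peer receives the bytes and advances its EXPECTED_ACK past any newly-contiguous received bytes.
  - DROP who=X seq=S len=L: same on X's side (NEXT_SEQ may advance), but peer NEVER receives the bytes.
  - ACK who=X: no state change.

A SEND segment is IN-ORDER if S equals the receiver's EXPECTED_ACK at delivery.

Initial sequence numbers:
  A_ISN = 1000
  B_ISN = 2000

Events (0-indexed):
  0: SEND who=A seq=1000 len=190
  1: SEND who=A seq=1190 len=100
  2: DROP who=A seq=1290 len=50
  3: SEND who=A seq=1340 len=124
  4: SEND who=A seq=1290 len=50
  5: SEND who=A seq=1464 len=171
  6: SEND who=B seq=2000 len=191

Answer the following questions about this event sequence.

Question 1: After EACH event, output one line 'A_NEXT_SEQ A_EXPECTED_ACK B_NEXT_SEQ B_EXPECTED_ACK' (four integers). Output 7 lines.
1190 2000 2000 1190
1290 2000 2000 1290
1340 2000 2000 1290
1464 2000 2000 1290
1464 2000 2000 1464
1635 2000 2000 1635
1635 2191 2191 1635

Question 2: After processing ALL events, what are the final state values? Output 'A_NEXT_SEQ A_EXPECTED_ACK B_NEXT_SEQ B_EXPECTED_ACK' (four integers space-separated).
Answer: 1635 2191 2191 1635

Derivation:
After event 0: A_seq=1190 A_ack=2000 B_seq=2000 B_ack=1190
After event 1: A_seq=1290 A_ack=2000 B_seq=2000 B_ack=1290
After event 2: A_seq=1340 A_ack=2000 B_seq=2000 B_ack=1290
After event 3: A_seq=1464 A_ack=2000 B_seq=2000 B_ack=1290
After event 4: A_seq=1464 A_ack=2000 B_seq=2000 B_ack=1464
After event 5: A_seq=1635 A_ack=2000 B_seq=2000 B_ack=1635
After event 6: A_seq=1635 A_ack=2191 B_seq=2191 B_ack=1635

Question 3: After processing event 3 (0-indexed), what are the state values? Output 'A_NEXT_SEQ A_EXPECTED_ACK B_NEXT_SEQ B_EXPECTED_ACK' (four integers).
After event 0: A_seq=1190 A_ack=2000 B_seq=2000 B_ack=1190
After event 1: A_seq=1290 A_ack=2000 B_seq=2000 B_ack=1290
After event 2: A_seq=1340 A_ack=2000 B_seq=2000 B_ack=1290
After event 3: A_seq=1464 A_ack=2000 B_seq=2000 B_ack=1290

1464 2000 2000 1290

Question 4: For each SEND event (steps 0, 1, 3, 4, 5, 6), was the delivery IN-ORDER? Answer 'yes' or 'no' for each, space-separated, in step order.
Step 0: SEND seq=1000 -> in-order
Step 1: SEND seq=1190 -> in-order
Step 3: SEND seq=1340 -> out-of-order
Step 4: SEND seq=1290 -> in-order
Step 5: SEND seq=1464 -> in-order
Step 6: SEND seq=2000 -> in-order

Answer: yes yes no yes yes yes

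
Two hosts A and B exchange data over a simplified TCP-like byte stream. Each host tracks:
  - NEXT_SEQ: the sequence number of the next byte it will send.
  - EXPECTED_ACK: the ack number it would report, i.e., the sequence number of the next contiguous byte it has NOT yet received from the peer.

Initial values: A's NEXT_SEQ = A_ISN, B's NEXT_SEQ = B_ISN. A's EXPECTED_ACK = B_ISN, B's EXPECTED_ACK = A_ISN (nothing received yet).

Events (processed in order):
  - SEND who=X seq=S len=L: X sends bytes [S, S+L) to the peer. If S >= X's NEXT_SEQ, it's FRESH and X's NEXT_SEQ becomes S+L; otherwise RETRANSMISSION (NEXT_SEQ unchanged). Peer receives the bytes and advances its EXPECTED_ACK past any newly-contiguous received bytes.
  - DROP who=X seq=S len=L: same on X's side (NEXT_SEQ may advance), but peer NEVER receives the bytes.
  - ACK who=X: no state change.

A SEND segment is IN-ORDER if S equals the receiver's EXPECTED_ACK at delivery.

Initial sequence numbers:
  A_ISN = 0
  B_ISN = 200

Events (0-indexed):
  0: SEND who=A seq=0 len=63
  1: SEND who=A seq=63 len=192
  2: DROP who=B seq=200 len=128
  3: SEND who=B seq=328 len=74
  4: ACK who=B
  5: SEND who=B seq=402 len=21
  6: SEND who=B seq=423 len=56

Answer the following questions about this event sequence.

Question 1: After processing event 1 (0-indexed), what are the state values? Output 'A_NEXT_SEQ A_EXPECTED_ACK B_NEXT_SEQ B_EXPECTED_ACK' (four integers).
After event 0: A_seq=63 A_ack=200 B_seq=200 B_ack=63
After event 1: A_seq=255 A_ack=200 B_seq=200 B_ack=255

255 200 200 255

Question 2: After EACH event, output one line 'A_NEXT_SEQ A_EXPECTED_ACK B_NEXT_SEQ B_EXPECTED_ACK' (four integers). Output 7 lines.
63 200 200 63
255 200 200 255
255 200 328 255
255 200 402 255
255 200 402 255
255 200 423 255
255 200 479 255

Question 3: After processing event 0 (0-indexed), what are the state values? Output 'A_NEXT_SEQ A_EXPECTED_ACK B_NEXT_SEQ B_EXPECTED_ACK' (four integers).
After event 0: A_seq=63 A_ack=200 B_seq=200 B_ack=63

63 200 200 63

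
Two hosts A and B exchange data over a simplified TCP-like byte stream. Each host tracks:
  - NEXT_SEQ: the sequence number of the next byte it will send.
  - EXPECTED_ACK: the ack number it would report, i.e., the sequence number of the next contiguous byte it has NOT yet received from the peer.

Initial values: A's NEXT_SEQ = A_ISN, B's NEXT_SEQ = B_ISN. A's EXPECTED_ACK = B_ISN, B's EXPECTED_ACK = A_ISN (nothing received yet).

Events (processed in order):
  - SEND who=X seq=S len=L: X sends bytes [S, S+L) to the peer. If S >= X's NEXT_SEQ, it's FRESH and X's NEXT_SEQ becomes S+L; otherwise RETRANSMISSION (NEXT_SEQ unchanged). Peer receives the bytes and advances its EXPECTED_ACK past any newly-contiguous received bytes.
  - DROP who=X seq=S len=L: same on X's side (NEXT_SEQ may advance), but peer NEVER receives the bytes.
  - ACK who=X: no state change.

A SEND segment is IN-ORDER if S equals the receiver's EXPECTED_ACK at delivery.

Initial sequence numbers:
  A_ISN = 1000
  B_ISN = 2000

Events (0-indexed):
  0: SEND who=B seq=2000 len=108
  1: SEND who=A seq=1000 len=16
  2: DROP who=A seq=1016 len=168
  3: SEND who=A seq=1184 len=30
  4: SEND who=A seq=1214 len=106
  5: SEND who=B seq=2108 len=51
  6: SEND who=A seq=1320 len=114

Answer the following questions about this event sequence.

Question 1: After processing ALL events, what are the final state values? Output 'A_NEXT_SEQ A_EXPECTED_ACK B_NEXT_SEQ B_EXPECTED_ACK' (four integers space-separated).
After event 0: A_seq=1000 A_ack=2108 B_seq=2108 B_ack=1000
After event 1: A_seq=1016 A_ack=2108 B_seq=2108 B_ack=1016
After event 2: A_seq=1184 A_ack=2108 B_seq=2108 B_ack=1016
After event 3: A_seq=1214 A_ack=2108 B_seq=2108 B_ack=1016
After event 4: A_seq=1320 A_ack=2108 B_seq=2108 B_ack=1016
After event 5: A_seq=1320 A_ack=2159 B_seq=2159 B_ack=1016
After event 6: A_seq=1434 A_ack=2159 B_seq=2159 B_ack=1016

Answer: 1434 2159 2159 1016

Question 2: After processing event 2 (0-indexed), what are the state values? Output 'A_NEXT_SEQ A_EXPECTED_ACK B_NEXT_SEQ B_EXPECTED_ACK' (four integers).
After event 0: A_seq=1000 A_ack=2108 B_seq=2108 B_ack=1000
After event 1: A_seq=1016 A_ack=2108 B_seq=2108 B_ack=1016
After event 2: A_seq=1184 A_ack=2108 B_seq=2108 B_ack=1016

1184 2108 2108 1016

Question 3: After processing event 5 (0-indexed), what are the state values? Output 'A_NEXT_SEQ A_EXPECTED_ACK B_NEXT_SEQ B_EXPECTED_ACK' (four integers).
After event 0: A_seq=1000 A_ack=2108 B_seq=2108 B_ack=1000
After event 1: A_seq=1016 A_ack=2108 B_seq=2108 B_ack=1016
After event 2: A_seq=1184 A_ack=2108 B_seq=2108 B_ack=1016
After event 3: A_seq=1214 A_ack=2108 B_seq=2108 B_ack=1016
After event 4: A_seq=1320 A_ack=2108 B_seq=2108 B_ack=1016
After event 5: A_seq=1320 A_ack=2159 B_seq=2159 B_ack=1016

1320 2159 2159 1016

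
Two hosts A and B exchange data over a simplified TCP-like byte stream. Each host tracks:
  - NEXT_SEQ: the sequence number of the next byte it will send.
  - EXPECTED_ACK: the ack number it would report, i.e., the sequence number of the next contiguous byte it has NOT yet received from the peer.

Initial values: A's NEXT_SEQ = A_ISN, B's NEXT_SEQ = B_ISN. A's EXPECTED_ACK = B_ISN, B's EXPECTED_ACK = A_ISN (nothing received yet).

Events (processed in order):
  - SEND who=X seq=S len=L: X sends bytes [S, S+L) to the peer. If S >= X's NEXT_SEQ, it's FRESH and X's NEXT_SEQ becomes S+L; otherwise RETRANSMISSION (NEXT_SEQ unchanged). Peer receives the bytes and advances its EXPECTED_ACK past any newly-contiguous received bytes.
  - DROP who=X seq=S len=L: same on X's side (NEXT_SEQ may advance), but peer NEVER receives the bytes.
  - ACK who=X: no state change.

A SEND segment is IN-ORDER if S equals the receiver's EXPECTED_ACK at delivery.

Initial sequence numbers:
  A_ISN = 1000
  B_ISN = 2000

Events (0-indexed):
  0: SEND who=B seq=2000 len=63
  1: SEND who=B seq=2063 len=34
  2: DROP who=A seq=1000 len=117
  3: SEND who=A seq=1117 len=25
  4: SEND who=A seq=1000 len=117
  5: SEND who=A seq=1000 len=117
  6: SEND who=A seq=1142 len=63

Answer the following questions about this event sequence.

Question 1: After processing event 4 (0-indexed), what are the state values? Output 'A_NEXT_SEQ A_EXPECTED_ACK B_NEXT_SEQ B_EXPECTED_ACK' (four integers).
After event 0: A_seq=1000 A_ack=2063 B_seq=2063 B_ack=1000
After event 1: A_seq=1000 A_ack=2097 B_seq=2097 B_ack=1000
After event 2: A_seq=1117 A_ack=2097 B_seq=2097 B_ack=1000
After event 3: A_seq=1142 A_ack=2097 B_seq=2097 B_ack=1000
After event 4: A_seq=1142 A_ack=2097 B_seq=2097 B_ack=1142

1142 2097 2097 1142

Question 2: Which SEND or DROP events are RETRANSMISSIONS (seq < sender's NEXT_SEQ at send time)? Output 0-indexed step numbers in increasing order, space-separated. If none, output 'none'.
Step 0: SEND seq=2000 -> fresh
Step 1: SEND seq=2063 -> fresh
Step 2: DROP seq=1000 -> fresh
Step 3: SEND seq=1117 -> fresh
Step 4: SEND seq=1000 -> retransmit
Step 5: SEND seq=1000 -> retransmit
Step 6: SEND seq=1142 -> fresh

Answer: 4 5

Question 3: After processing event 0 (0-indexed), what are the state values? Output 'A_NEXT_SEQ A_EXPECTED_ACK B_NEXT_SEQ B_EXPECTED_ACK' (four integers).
After event 0: A_seq=1000 A_ack=2063 B_seq=2063 B_ack=1000

1000 2063 2063 1000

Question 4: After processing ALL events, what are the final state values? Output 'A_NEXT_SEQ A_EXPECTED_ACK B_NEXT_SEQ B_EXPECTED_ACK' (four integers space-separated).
After event 0: A_seq=1000 A_ack=2063 B_seq=2063 B_ack=1000
After event 1: A_seq=1000 A_ack=2097 B_seq=2097 B_ack=1000
After event 2: A_seq=1117 A_ack=2097 B_seq=2097 B_ack=1000
After event 3: A_seq=1142 A_ack=2097 B_seq=2097 B_ack=1000
After event 4: A_seq=1142 A_ack=2097 B_seq=2097 B_ack=1142
After event 5: A_seq=1142 A_ack=2097 B_seq=2097 B_ack=1142
After event 6: A_seq=1205 A_ack=2097 B_seq=2097 B_ack=1205

Answer: 1205 2097 2097 1205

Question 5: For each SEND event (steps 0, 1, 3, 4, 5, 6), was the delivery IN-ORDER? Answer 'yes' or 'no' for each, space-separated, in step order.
Answer: yes yes no yes no yes

Derivation:
Step 0: SEND seq=2000 -> in-order
Step 1: SEND seq=2063 -> in-order
Step 3: SEND seq=1117 -> out-of-order
Step 4: SEND seq=1000 -> in-order
Step 5: SEND seq=1000 -> out-of-order
Step 6: SEND seq=1142 -> in-order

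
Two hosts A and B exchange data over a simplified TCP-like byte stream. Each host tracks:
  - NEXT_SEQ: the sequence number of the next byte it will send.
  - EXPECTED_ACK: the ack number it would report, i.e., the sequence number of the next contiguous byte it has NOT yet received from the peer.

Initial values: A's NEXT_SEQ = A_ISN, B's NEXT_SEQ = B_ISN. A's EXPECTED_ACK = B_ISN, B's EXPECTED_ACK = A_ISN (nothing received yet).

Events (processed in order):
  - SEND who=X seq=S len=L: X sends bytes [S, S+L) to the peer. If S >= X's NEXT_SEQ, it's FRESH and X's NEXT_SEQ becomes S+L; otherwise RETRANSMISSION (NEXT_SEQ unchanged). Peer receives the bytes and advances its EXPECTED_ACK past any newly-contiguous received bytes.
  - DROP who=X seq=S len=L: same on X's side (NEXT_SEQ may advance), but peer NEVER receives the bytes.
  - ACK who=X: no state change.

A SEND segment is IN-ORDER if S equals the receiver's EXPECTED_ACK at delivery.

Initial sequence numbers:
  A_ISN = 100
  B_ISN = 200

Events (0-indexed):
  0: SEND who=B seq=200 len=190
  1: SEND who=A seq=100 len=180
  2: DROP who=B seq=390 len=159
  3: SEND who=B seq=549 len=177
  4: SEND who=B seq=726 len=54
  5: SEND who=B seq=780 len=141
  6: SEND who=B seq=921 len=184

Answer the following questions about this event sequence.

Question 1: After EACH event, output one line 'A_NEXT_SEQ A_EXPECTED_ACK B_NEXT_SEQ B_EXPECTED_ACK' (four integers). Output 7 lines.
100 390 390 100
280 390 390 280
280 390 549 280
280 390 726 280
280 390 780 280
280 390 921 280
280 390 1105 280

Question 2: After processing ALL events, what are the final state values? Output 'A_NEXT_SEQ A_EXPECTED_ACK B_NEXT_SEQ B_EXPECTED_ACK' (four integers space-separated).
After event 0: A_seq=100 A_ack=390 B_seq=390 B_ack=100
After event 1: A_seq=280 A_ack=390 B_seq=390 B_ack=280
After event 2: A_seq=280 A_ack=390 B_seq=549 B_ack=280
After event 3: A_seq=280 A_ack=390 B_seq=726 B_ack=280
After event 4: A_seq=280 A_ack=390 B_seq=780 B_ack=280
After event 5: A_seq=280 A_ack=390 B_seq=921 B_ack=280
After event 6: A_seq=280 A_ack=390 B_seq=1105 B_ack=280

Answer: 280 390 1105 280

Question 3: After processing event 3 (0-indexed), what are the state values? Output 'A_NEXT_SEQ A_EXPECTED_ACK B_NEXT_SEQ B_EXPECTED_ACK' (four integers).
After event 0: A_seq=100 A_ack=390 B_seq=390 B_ack=100
After event 1: A_seq=280 A_ack=390 B_seq=390 B_ack=280
After event 2: A_seq=280 A_ack=390 B_seq=549 B_ack=280
After event 3: A_seq=280 A_ack=390 B_seq=726 B_ack=280

280 390 726 280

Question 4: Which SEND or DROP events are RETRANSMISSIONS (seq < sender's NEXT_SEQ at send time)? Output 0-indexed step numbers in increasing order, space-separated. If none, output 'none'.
Answer: none

Derivation:
Step 0: SEND seq=200 -> fresh
Step 1: SEND seq=100 -> fresh
Step 2: DROP seq=390 -> fresh
Step 3: SEND seq=549 -> fresh
Step 4: SEND seq=726 -> fresh
Step 5: SEND seq=780 -> fresh
Step 6: SEND seq=921 -> fresh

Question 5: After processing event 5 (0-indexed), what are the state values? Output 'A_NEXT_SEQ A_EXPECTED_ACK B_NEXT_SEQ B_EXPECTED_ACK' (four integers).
After event 0: A_seq=100 A_ack=390 B_seq=390 B_ack=100
After event 1: A_seq=280 A_ack=390 B_seq=390 B_ack=280
After event 2: A_seq=280 A_ack=390 B_seq=549 B_ack=280
After event 3: A_seq=280 A_ack=390 B_seq=726 B_ack=280
After event 4: A_seq=280 A_ack=390 B_seq=780 B_ack=280
After event 5: A_seq=280 A_ack=390 B_seq=921 B_ack=280

280 390 921 280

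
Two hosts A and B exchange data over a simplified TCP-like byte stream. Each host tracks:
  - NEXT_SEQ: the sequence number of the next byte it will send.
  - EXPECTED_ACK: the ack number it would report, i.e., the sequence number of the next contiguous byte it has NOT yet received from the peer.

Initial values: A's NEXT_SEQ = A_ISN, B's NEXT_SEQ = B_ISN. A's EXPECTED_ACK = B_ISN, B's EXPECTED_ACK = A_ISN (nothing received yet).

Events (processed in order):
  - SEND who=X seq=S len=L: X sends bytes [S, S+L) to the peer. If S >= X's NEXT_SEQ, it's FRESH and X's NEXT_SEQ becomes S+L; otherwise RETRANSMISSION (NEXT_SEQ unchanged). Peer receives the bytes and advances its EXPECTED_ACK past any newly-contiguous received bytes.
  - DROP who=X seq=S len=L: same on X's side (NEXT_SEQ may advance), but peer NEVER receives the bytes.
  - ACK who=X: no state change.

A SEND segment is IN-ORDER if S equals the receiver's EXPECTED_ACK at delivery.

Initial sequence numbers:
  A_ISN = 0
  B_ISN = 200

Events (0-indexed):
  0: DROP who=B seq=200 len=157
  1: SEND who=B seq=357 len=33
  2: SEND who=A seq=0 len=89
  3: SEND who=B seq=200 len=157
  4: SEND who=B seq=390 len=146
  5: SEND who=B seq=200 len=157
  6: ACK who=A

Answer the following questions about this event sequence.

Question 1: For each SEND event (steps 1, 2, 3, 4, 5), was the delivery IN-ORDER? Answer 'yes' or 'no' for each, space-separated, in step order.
Step 1: SEND seq=357 -> out-of-order
Step 2: SEND seq=0 -> in-order
Step 3: SEND seq=200 -> in-order
Step 4: SEND seq=390 -> in-order
Step 5: SEND seq=200 -> out-of-order

Answer: no yes yes yes no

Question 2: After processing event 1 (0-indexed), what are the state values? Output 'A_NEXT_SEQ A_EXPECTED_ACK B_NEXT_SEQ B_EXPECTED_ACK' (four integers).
After event 0: A_seq=0 A_ack=200 B_seq=357 B_ack=0
After event 1: A_seq=0 A_ack=200 B_seq=390 B_ack=0

0 200 390 0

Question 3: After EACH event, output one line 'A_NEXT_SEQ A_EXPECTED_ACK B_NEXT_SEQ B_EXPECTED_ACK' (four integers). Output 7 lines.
0 200 357 0
0 200 390 0
89 200 390 89
89 390 390 89
89 536 536 89
89 536 536 89
89 536 536 89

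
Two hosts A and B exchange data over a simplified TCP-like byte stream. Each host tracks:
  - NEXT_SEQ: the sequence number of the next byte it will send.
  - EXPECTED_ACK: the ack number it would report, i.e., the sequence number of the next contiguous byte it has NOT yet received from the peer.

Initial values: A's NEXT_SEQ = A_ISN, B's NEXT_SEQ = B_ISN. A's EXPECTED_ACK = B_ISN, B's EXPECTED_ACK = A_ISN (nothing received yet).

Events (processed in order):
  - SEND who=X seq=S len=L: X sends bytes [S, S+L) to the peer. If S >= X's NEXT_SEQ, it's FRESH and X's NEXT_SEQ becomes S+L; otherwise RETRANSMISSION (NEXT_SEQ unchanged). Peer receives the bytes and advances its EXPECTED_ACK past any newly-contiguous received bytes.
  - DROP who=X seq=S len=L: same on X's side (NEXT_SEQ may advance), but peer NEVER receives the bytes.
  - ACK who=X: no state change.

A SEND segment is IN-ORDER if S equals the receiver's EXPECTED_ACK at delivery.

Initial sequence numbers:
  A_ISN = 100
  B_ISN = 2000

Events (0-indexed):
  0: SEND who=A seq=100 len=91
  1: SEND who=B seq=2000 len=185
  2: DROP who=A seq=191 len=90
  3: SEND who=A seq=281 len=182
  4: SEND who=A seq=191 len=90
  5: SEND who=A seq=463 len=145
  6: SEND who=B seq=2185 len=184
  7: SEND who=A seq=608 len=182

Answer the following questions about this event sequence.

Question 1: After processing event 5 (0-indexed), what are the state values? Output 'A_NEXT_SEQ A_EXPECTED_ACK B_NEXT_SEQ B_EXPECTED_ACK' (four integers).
After event 0: A_seq=191 A_ack=2000 B_seq=2000 B_ack=191
After event 1: A_seq=191 A_ack=2185 B_seq=2185 B_ack=191
After event 2: A_seq=281 A_ack=2185 B_seq=2185 B_ack=191
After event 3: A_seq=463 A_ack=2185 B_seq=2185 B_ack=191
After event 4: A_seq=463 A_ack=2185 B_seq=2185 B_ack=463
After event 5: A_seq=608 A_ack=2185 B_seq=2185 B_ack=608

608 2185 2185 608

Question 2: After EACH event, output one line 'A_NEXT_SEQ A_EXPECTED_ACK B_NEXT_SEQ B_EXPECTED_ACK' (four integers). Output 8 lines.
191 2000 2000 191
191 2185 2185 191
281 2185 2185 191
463 2185 2185 191
463 2185 2185 463
608 2185 2185 608
608 2369 2369 608
790 2369 2369 790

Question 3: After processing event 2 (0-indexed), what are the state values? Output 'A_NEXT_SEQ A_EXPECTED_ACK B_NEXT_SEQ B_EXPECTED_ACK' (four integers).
After event 0: A_seq=191 A_ack=2000 B_seq=2000 B_ack=191
After event 1: A_seq=191 A_ack=2185 B_seq=2185 B_ack=191
After event 2: A_seq=281 A_ack=2185 B_seq=2185 B_ack=191

281 2185 2185 191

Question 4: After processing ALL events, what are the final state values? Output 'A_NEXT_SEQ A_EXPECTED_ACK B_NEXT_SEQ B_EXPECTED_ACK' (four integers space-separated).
Answer: 790 2369 2369 790

Derivation:
After event 0: A_seq=191 A_ack=2000 B_seq=2000 B_ack=191
After event 1: A_seq=191 A_ack=2185 B_seq=2185 B_ack=191
After event 2: A_seq=281 A_ack=2185 B_seq=2185 B_ack=191
After event 3: A_seq=463 A_ack=2185 B_seq=2185 B_ack=191
After event 4: A_seq=463 A_ack=2185 B_seq=2185 B_ack=463
After event 5: A_seq=608 A_ack=2185 B_seq=2185 B_ack=608
After event 6: A_seq=608 A_ack=2369 B_seq=2369 B_ack=608
After event 7: A_seq=790 A_ack=2369 B_seq=2369 B_ack=790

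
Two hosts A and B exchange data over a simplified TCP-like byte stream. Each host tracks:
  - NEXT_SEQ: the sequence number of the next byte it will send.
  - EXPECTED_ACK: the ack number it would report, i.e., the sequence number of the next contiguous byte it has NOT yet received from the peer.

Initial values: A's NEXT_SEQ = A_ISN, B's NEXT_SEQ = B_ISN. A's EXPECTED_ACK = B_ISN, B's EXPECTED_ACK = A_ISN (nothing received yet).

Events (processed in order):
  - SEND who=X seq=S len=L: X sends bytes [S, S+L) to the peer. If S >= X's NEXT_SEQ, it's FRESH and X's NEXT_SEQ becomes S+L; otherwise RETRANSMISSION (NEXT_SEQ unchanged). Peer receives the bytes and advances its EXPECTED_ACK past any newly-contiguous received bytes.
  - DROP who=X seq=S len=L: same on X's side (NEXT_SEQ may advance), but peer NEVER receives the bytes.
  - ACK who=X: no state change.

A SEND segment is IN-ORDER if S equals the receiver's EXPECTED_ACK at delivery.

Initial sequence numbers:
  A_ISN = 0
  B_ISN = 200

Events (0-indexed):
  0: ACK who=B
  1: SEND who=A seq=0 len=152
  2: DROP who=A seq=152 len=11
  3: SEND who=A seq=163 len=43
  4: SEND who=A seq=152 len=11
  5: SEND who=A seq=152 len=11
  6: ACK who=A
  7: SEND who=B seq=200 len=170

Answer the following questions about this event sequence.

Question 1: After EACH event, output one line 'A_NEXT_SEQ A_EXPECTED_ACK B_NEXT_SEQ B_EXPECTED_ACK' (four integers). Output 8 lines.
0 200 200 0
152 200 200 152
163 200 200 152
206 200 200 152
206 200 200 206
206 200 200 206
206 200 200 206
206 370 370 206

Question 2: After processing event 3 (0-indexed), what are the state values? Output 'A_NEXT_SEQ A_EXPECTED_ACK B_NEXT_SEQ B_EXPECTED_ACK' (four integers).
After event 0: A_seq=0 A_ack=200 B_seq=200 B_ack=0
After event 1: A_seq=152 A_ack=200 B_seq=200 B_ack=152
After event 2: A_seq=163 A_ack=200 B_seq=200 B_ack=152
After event 3: A_seq=206 A_ack=200 B_seq=200 B_ack=152

206 200 200 152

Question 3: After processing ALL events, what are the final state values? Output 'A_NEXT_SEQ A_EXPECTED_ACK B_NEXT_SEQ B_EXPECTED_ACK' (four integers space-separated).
Answer: 206 370 370 206

Derivation:
After event 0: A_seq=0 A_ack=200 B_seq=200 B_ack=0
After event 1: A_seq=152 A_ack=200 B_seq=200 B_ack=152
After event 2: A_seq=163 A_ack=200 B_seq=200 B_ack=152
After event 3: A_seq=206 A_ack=200 B_seq=200 B_ack=152
After event 4: A_seq=206 A_ack=200 B_seq=200 B_ack=206
After event 5: A_seq=206 A_ack=200 B_seq=200 B_ack=206
After event 6: A_seq=206 A_ack=200 B_seq=200 B_ack=206
After event 7: A_seq=206 A_ack=370 B_seq=370 B_ack=206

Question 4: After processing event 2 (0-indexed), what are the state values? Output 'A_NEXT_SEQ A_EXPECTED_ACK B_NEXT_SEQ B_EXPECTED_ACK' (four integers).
After event 0: A_seq=0 A_ack=200 B_seq=200 B_ack=0
After event 1: A_seq=152 A_ack=200 B_seq=200 B_ack=152
After event 2: A_seq=163 A_ack=200 B_seq=200 B_ack=152

163 200 200 152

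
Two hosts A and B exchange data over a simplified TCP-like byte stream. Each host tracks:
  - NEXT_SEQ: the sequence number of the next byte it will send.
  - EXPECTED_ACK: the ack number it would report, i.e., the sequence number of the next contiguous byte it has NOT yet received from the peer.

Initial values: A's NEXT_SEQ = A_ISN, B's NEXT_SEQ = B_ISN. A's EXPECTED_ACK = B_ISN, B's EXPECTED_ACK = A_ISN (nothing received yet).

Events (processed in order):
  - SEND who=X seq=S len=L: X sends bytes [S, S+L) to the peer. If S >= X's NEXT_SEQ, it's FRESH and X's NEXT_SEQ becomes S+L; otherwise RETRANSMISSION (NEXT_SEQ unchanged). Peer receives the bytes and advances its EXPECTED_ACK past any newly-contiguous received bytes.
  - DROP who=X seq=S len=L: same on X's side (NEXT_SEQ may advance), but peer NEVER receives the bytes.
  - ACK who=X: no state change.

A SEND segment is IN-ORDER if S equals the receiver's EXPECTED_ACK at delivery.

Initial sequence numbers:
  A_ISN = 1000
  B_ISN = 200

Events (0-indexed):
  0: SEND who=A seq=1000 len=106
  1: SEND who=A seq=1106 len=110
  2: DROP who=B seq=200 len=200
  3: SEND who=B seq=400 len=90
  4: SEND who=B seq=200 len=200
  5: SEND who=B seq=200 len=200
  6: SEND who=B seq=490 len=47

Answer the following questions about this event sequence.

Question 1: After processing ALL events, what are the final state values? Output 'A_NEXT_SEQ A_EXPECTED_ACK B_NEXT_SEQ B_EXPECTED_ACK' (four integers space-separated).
Answer: 1216 537 537 1216

Derivation:
After event 0: A_seq=1106 A_ack=200 B_seq=200 B_ack=1106
After event 1: A_seq=1216 A_ack=200 B_seq=200 B_ack=1216
After event 2: A_seq=1216 A_ack=200 B_seq=400 B_ack=1216
After event 3: A_seq=1216 A_ack=200 B_seq=490 B_ack=1216
After event 4: A_seq=1216 A_ack=490 B_seq=490 B_ack=1216
After event 5: A_seq=1216 A_ack=490 B_seq=490 B_ack=1216
After event 6: A_seq=1216 A_ack=537 B_seq=537 B_ack=1216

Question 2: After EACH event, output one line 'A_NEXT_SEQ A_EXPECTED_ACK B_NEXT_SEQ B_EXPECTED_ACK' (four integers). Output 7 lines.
1106 200 200 1106
1216 200 200 1216
1216 200 400 1216
1216 200 490 1216
1216 490 490 1216
1216 490 490 1216
1216 537 537 1216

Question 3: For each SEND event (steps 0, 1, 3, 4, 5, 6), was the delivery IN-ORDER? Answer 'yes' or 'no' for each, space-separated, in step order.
Answer: yes yes no yes no yes

Derivation:
Step 0: SEND seq=1000 -> in-order
Step 1: SEND seq=1106 -> in-order
Step 3: SEND seq=400 -> out-of-order
Step 4: SEND seq=200 -> in-order
Step 5: SEND seq=200 -> out-of-order
Step 6: SEND seq=490 -> in-order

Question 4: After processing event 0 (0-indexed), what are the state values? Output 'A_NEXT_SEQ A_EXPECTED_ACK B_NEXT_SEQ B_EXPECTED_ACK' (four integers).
After event 0: A_seq=1106 A_ack=200 B_seq=200 B_ack=1106

1106 200 200 1106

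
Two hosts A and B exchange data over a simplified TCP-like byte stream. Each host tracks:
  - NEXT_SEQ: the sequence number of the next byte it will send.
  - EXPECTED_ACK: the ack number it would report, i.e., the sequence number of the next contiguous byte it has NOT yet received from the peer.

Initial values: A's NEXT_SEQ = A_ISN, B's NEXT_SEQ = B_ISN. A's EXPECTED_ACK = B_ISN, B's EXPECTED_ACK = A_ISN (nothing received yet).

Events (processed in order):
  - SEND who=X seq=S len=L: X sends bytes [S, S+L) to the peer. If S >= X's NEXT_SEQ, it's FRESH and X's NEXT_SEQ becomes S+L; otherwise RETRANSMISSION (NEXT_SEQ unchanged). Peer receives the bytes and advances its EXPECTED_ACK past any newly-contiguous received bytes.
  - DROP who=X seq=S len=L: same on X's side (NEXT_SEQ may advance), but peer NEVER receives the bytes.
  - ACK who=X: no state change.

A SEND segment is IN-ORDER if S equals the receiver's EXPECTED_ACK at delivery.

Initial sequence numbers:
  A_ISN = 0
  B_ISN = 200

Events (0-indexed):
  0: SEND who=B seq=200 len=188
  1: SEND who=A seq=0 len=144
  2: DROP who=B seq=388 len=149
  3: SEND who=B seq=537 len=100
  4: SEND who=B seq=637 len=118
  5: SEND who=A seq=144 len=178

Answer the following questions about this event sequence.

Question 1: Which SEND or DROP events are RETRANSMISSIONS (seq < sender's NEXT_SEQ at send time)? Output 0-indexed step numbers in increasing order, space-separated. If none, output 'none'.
Answer: none

Derivation:
Step 0: SEND seq=200 -> fresh
Step 1: SEND seq=0 -> fresh
Step 2: DROP seq=388 -> fresh
Step 3: SEND seq=537 -> fresh
Step 4: SEND seq=637 -> fresh
Step 5: SEND seq=144 -> fresh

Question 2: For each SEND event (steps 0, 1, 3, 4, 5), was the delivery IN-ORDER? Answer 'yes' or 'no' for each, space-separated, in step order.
Step 0: SEND seq=200 -> in-order
Step 1: SEND seq=0 -> in-order
Step 3: SEND seq=537 -> out-of-order
Step 4: SEND seq=637 -> out-of-order
Step 5: SEND seq=144 -> in-order

Answer: yes yes no no yes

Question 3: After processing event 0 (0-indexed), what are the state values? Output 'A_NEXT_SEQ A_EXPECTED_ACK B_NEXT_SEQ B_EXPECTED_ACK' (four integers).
After event 0: A_seq=0 A_ack=388 B_seq=388 B_ack=0

0 388 388 0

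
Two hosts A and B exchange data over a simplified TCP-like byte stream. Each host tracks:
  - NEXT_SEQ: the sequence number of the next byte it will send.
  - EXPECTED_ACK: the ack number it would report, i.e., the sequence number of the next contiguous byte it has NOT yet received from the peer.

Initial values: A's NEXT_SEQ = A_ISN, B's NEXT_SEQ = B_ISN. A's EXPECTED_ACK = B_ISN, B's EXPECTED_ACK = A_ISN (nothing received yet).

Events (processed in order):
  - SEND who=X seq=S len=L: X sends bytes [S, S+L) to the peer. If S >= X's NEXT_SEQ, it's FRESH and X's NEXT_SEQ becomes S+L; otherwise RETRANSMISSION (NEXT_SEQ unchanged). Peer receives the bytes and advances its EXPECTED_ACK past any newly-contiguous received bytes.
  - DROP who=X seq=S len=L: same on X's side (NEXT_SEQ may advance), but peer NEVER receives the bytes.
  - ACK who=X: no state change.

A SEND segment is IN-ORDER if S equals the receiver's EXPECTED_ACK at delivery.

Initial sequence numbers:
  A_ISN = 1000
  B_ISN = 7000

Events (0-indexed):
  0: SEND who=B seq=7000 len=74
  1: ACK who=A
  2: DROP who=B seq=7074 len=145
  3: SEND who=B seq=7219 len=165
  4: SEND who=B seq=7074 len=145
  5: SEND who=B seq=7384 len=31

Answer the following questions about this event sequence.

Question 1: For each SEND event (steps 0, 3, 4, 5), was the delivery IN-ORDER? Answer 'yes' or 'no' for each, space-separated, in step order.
Step 0: SEND seq=7000 -> in-order
Step 3: SEND seq=7219 -> out-of-order
Step 4: SEND seq=7074 -> in-order
Step 5: SEND seq=7384 -> in-order

Answer: yes no yes yes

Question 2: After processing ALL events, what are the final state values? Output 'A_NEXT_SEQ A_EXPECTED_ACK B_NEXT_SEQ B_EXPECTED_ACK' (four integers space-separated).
After event 0: A_seq=1000 A_ack=7074 B_seq=7074 B_ack=1000
After event 1: A_seq=1000 A_ack=7074 B_seq=7074 B_ack=1000
After event 2: A_seq=1000 A_ack=7074 B_seq=7219 B_ack=1000
After event 3: A_seq=1000 A_ack=7074 B_seq=7384 B_ack=1000
After event 4: A_seq=1000 A_ack=7384 B_seq=7384 B_ack=1000
After event 5: A_seq=1000 A_ack=7415 B_seq=7415 B_ack=1000

Answer: 1000 7415 7415 1000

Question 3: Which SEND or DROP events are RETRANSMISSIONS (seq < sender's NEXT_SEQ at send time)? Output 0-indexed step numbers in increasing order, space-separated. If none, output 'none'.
Step 0: SEND seq=7000 -> fresh
Step 2: DROP seq=7074 -> fresh
Step 3: SEND seq=7219 -> fresh
Step 4: SEND seq=7074 -> retransmit
Step 5: SEND seq=7384 -> fresh

Answer: 4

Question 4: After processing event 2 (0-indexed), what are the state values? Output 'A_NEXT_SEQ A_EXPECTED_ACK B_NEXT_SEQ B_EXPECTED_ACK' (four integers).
After event 0: A_seq=1000 A_ack=7074 B_seq=7074 B_ack=1000
After event 1: A_seq=1000 A_ack=7074 B_seq=7074 B_ack=1000
After event 2: A_seq=1000 A_ack=7074 B_seq=7219 B_ack=1000

1000 7074 7219 1000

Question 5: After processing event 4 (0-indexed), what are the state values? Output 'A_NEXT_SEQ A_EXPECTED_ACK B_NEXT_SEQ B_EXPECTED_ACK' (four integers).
After event 0: A_seq=1000 A_ack=7074 B_seq=7074 B_ack=1000
After event 1: A_seq=1000 A_ack=7074 B_seq=7074 B_ack=1000
After event 2: A_seq=1000 A_ack=7074 B_seq=7219 B_ack=1000
After event 3: A_seq=1000 A_ack=7074 B_seq=7384 B_ack=1000
After event 4: A_seq=1000 A_ack=7384 B_seq=7384 B_ack=1000

1000 7384 7384 1000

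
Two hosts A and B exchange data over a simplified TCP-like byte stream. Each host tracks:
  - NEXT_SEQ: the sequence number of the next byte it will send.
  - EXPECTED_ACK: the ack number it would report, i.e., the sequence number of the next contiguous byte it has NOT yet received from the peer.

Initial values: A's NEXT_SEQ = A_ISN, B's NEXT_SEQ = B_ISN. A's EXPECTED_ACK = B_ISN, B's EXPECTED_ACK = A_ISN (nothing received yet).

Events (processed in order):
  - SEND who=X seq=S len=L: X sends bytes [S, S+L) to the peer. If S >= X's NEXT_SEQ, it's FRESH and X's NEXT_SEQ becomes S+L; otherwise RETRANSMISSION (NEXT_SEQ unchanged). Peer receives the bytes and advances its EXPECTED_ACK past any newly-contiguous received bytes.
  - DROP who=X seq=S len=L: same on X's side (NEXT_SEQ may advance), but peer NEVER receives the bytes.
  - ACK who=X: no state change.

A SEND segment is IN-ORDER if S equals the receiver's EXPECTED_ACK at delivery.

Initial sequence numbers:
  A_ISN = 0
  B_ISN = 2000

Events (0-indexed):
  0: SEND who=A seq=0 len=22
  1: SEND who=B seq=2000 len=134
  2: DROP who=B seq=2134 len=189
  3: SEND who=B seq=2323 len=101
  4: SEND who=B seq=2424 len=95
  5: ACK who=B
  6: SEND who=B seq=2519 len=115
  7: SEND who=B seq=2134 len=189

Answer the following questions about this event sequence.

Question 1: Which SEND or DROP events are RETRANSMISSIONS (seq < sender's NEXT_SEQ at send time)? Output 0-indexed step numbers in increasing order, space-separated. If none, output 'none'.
Step 0: SEND seq=0 -> fresh
Step 1: SEND seq=2000 -> fresh
Step 2: DROP seq=2134 -> fresh
Step 3: SEND seq=2323 -> fresh
Step 4: SEND seq=2424 -> fresh
Step 6: SEND seq=2519 -> fresh
Step 7: SEND seq=2134 -> retransmit

Answer: 7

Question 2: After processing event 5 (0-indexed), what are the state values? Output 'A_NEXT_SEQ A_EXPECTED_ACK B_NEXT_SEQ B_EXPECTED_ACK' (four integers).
After event 0: A_seq=22 A_ack=2000 B_seq=2000 B_ack=22
After event 1: A_seq=22 A_ack=2134 B_seq=2134 B_ack=22
After event 2: A_seq=22 A_ack=2134 B_seq=2323 B_ack=22
After event 3: A_seq=22 A_ack=2134 B_seq=2424 B_ack=22
After event 4: A_seq=22 A_ack=2134 B_seq=2519 B_ack=22
After event 5: A_seq=22 A_ack=2134 B_seq=2519 B_ack=22

22 2134 2519 22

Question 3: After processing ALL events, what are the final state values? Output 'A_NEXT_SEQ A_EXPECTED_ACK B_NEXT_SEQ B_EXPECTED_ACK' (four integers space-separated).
Answer: 22 2634 2634 22

Derivation:
After event 0: A_seq=22 A_ack=2000 B_seq=2000 B_ack=22
After event 1: A_seq=22 A_ack=2134 B_seq=2134 B_ack=22
After event 2: A_seq=22 A_ack=2134 B_seq=2323 B_ack=22
After event 3: A_seq=22 A_ack=2134 B_seq=2424 B_ack=22
After event 4: A_seq=22 A_ack=2134 B_seq=2519 B_ack=22
After event 5: A_seq=22 A_ack=2134 B_seq=2519 B_ack=22
After event 6: A_seq=22 A_ack=2134 B_seq=2634 B_ack=22
After event 7: A_seq=22 A_ack=2634 B_seq=2634 B_ack=22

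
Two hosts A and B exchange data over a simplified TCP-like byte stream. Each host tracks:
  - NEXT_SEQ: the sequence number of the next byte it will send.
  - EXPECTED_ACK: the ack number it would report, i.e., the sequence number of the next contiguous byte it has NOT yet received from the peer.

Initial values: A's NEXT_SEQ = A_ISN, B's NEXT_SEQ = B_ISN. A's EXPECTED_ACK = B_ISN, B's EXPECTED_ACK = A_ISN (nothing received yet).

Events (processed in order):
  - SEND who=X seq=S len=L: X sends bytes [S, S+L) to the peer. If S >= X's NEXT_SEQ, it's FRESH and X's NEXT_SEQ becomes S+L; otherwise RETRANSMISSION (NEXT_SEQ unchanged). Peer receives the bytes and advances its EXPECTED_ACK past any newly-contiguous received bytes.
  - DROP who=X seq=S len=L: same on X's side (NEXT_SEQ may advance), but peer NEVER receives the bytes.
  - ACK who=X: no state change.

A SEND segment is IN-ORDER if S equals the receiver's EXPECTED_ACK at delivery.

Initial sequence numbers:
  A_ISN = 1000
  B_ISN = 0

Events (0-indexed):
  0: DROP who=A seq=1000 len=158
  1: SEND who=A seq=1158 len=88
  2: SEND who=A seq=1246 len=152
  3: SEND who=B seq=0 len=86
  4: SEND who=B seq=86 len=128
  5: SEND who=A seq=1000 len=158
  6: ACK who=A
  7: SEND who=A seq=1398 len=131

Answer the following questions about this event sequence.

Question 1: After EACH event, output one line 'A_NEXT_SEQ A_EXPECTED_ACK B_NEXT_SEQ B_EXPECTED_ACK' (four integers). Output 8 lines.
1158 0 0 1000
1246 0 0 1000
1398 0 0 1000
1398 86 86 1000
1398 214 214 1000
1398 214 214 1398
1398 214 214 1398
1529 214 214 1529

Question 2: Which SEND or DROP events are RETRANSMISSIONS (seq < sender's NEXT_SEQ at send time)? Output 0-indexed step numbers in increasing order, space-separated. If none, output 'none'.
Step 0: DROP seq=1000 -> fresh
Step 1: SEND seq=1158 -> fresh
Step 2: SEND seq=1246 -> fresh
Step 3: SEND seq=0 -> fresh
Step 4: SEND seq=86 -> fresh
Step 5: SEND seq=1000 -> retransmit
Step 7: SEND seq=1398 -> fresh

Answer: 5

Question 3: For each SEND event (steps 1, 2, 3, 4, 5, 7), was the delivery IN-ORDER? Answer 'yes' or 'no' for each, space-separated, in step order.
Step 1: SEND seq=1158 -> out-of-order
Step 2: SEND seq=1246 -> out-of-order
Step 3: SEND seq=0 -> in-order
Step 4: SEND seq=86 -> in-order
Step 5: SEND seq=1000 -> in-order
Step 7: SEND seq=1398 -> in-order

Answer: no no yes yes yes yes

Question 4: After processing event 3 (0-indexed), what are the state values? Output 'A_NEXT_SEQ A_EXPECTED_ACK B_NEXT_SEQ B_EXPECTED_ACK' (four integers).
After event 0: A_seq=1158 A_ack=0 B_seq=0 B_ack=1000
After event 1: A_seq=1246 A_ack=0 B_seq=0 B_ack=1000
After event 2: A_seq=1398 A_ack=0 B_seq=0 B_ack=1000
After event 3: A_seq=1398 A_ack=86 B_seq=86 B_ack=1000

1398 86 86 1000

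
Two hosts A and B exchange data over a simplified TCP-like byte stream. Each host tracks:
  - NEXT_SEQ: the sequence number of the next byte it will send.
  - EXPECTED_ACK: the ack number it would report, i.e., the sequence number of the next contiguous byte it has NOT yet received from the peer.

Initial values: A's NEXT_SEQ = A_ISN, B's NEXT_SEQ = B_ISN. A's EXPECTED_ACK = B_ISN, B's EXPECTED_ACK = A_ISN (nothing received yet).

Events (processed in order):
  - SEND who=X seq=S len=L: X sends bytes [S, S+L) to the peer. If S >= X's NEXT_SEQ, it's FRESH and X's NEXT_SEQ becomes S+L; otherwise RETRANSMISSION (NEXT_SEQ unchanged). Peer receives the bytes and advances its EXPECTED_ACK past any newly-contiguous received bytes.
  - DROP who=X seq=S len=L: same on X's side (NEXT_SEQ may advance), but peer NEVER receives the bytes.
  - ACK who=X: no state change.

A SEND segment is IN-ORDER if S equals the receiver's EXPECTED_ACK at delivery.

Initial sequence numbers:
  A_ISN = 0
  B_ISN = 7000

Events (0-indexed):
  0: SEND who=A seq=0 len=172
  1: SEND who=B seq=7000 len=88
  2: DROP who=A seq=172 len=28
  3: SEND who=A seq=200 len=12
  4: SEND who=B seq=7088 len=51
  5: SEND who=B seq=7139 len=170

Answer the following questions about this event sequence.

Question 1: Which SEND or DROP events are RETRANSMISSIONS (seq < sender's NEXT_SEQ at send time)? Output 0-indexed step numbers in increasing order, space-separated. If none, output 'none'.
Step 0: SEND seq=0 -> fresh
Step 1: SEND seq=7000 -> fresh
Step 2: DROP seq=172 -> fresh
Step 3: SEND seq=200 -> fresh
Step 4: SEND seq=7088 -> fresh
Step 5: SEND seq=7139 -> fresh

Answer: none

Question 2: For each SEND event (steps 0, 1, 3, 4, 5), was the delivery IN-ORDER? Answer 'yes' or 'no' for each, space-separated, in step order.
Step 0: SEND seq=0 -> in-order
Step 1: SEND seq=7000 -> in-order
Step 3: SEND seq=200 -> out-of-order
Step 4: SEND seq=7088 -> in-order
Step 5: SEND seq=7139 -> in-order

Answer: yes yes no yes yes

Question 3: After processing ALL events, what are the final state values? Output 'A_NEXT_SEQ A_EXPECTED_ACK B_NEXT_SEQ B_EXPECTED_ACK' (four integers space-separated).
After event 0: A_seq=172 A_ack=7000 B_seq=7000 B_ack=172
After event 1: A_seq=172 A_ack=7088 B_seq=7088 B_ack=172
After event 2: A_seq=200 A_ack=7088 B_seq=7088 B_ack=172
After event 3: A_seq=212 A_ack=7088 B_seq=7088 B_ack=172
After event 4: A_seq=212 A_ack=7139 B_seq=7139 B_ack=172
After event 5: A_seq=212 A_ack=7309 B_seq=7309 B_ack=172

Answer: 212 7309 7309 172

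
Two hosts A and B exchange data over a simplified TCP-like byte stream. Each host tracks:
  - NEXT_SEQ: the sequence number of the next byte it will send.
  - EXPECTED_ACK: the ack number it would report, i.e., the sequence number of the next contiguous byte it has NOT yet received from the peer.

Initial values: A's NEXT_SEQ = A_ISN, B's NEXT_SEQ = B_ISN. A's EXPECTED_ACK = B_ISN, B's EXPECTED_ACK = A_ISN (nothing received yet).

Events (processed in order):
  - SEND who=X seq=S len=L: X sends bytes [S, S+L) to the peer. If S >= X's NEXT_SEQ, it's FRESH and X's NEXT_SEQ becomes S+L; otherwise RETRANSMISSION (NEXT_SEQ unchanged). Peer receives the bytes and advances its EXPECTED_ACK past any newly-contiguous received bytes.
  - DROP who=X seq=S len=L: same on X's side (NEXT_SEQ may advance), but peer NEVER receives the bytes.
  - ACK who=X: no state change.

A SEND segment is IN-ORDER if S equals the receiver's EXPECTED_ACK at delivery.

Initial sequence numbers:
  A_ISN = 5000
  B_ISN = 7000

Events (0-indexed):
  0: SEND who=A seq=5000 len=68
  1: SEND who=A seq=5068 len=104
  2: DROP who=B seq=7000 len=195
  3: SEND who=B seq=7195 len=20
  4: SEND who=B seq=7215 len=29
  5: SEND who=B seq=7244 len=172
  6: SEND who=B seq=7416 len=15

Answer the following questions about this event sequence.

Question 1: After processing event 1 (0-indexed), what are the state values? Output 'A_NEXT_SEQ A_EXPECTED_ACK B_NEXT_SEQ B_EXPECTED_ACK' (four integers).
After event 0: A_seq=5068 A_ack=7000 B_seq=7000 B_ack=5068
After event 1: A_seq=5172 A_ack=7000 B_seq=7000 B_ack=5172

5172 7000 7000 5172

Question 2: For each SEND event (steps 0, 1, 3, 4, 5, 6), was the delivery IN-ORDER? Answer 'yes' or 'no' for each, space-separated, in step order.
Step 0: SEND seq=5000 -> in-order
Step 1: SEND seq=5068 -> in-order
Step 3: SEND seq=7195 -> out-of-order
Step 4: SEND seq=7215 -> out-of-order
Step 5: SEND seq=7244 -> out-of-order
Step 6: SEND seq=7416 -> out-of-order

Answer: yes yes no no no no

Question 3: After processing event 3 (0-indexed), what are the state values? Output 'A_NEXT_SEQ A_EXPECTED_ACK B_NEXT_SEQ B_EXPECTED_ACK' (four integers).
After event 0: A_seq=5068 A_ack=7000 B_seq=7000 B_ack=5068
After event 1: A_seq=5172 A_ack=7000 B_seq=7000 B_ack=5172
After event 2: A_seq=5172 A_ack=7000 B_seq=7195 B_ack=5172
After event 3: A_seq=5172 A_ack=7000 B_seq=7215 B_ack=5172

5172 7000 7215 5172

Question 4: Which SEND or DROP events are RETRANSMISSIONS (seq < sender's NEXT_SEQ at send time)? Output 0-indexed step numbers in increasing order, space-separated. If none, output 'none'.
Answer: none

Derivation:
Step 0: SEND seq=5000 -> fresh
Step 1: SEND seq=5068 -> fresh
Step 2: DROP seq=7000 -> fresh
Step 3: SEND seq=7195 -> fresh
Step 4: SEND seq=7215 -> fresh
Step 5: SEND seq=7244 -> fresh
Step 6: SEND seq=7416 -> fresh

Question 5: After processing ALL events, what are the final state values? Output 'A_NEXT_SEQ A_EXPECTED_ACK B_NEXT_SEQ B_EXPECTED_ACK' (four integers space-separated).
After event 0: A_seq=5068 A_ack=7000 B_seq=7000 B_ack=5068
After event 1: A_seq=5172 A_ack=7000 B_seq=7000 B_ack=5172
After event 2: A_seq=5172 A_ack=7000 B_seq=7195 B_ack=5172
After event 3: A_seq=5172 A_ack=7000 B_seq=7215 B_ack=5172
After event 4: A_seq=5172 A_ack=7000 B_seq=7244 B_ack=5172
After event 5: A_seq=5172 A_ack=7000 B_seq=7416 B_ack=5172
After event 6: A_seq=5172 A_ack=7000 B_seq=7431 B_ack=5172

Answer: 5172 7000 7431 5172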